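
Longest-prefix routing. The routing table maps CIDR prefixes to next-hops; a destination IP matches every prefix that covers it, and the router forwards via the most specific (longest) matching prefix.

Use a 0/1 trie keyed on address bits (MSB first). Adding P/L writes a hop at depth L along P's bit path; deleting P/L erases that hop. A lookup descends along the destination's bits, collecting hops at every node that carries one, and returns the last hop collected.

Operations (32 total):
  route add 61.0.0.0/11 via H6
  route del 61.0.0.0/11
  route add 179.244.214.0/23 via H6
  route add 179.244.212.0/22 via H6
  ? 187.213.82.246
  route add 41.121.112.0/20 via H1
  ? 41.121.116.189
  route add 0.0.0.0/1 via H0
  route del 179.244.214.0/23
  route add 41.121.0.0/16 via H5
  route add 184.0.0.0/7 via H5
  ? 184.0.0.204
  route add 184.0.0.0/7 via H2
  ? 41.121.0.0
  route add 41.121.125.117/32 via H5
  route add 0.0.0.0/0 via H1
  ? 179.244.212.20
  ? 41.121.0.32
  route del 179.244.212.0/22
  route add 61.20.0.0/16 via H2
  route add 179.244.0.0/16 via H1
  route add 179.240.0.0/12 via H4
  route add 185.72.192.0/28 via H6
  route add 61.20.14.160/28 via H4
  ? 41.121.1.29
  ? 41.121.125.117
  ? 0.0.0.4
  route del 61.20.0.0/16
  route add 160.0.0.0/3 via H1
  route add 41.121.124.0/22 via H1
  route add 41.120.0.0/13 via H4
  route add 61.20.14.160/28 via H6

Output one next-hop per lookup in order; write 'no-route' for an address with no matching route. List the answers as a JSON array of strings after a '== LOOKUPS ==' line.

Trace:
  add 61.0.0.0/11 -> H6 at depth 11
  del 61.0.0.0/11 (clear depth 11)
  add 179.244.214.0/23 -> H6 at depth 23
  add 179.244.212.0/22 -> H6 at depth 22
  lookup 187.213.82.246: bits 1011 walk d0:-→d1:-→d2:-→d3:-→d4:- -> no-route
  add 41.121.112.0/20 -> H1 at depth 20
  lookup 41.121.116.189: bits 00101001011110010111 walk d0:-→d1:-→d2:-→d3:-→d4:-→d5:-→d6:-→d7:-→d8:-→d9:-→d10:-→d11:-→d12:-→d13:-→d14:-→d15:-→d16:-→d17:-→d18:-→d19:-→d20:H1 -> H1
  add 0.0.0.0/1 -> H0 at depth 1
  del 179.244.214.0/23 (clear depth 23)
  add 41.121.0.0/16 -> H5 at depth 16
  add 184.0.0.0/7 -> H5 at depth 7
  lookup 184.0.0.204: bits 1011100 walk d0:-→d1:-→d2:-→d3:-→d4:-→d5:-→d6:-→d7:H5 -> H5
  add 184.0.0.0/7 -> H2 at depth 7
  lookup 41.121.0.0: bits 00101001011110010 walk d0:-→d1:H0→d2:-→d3:-→d4:-→d5:-→d6:-→d7:-→d8:-→d9:-→d10:-→d11:-→d12:-→d13:-→d14:-→d15:-→d16:H5→d17:- -> H5
  add 41.121.125.117/32 -> H5 at depth 32
  add 0.0.0.0/0 -> H1 at depth 0
  lookup 179.244.212.20: bits 1011001111110100110101 walk d0:H1→d1:-→d2:-→d3:-→d4:-→d5:-→d6:-→d7:-→d8:-→d9:-→d10:-→d11:-→d12:-→d13:-→d14:-→d15:-→d16:-→d17:-→d18:-→d19:-→d20:-→d21:-→d22:H6 -> H6
  lookup 41.121.0.32: bits 00101001011110010 walk d0:H1→d1:H0→d2:-→d3:-→d4:-→d5:-→d6:-→d7:-→d8:-→d9:-→d10:-→d11:-→d12:-→d13:-→d14:-→d15:-→d16:H5→d17:- -> H5
  del 179.244.212.0/22 (clear depth 22)
  add 61.20.0.0/16 -> H2 at depth 16
  add 179.244.0.0/16 -> H1 at depth 16
  add 179.240.0.0/12 -> H4 at depth 12
  add 185.72.192.0/28 -> H6 at depth 28
  add 61.20.14.160/28 -> H4 at depth 28
  lookup 41.121.1.29: bits 00101001011110010 walk d0:H1→d1:H0→d2:-→d3:-→d4:-→d5:-→d6:-→d7:-→d8:-→d9:-→d10:-→d11:-→d12:-→d13:-→d14:-→d15:-→d16:H5→d17:- -> H5
  lookup 41.121.125.117: bits 00101001011110010111110101110101 walk d0:H1→d1:H0→d2:-→d3:-→d4:-→d5:-→d6:-→d7:-→d8:-→d9:-→d10:-→d11:-→d12:-→d13:-→d14:-→d15:-→d16:H5→d17:-→d18:-→d19:-→d20:H1→d21:-→d22:-→d23:-→d24:-→d25:-→d26:-→d27:-→d28:-→d29:-→d30:-→d31:-→d32:H5 -> H5
  lookup 0.0.0.4: bits 00 walk d0:H1→d1:H0→d2:- -> H0
  del 61.20.0.0/16 (clear depth 16)
  add 160.0.0.0/3 -> H1 at depth 3
  add 41.121.124.0/22 -> H1 at depth 22
  add 41.120.0.0/13 -> H4 at depth 13
  add 61.20.14.160/28 -> H6 at depth 28

== LOOKUPS ==
["no-route","H1","H5","H5","H6","H5","H5","H5","H0"]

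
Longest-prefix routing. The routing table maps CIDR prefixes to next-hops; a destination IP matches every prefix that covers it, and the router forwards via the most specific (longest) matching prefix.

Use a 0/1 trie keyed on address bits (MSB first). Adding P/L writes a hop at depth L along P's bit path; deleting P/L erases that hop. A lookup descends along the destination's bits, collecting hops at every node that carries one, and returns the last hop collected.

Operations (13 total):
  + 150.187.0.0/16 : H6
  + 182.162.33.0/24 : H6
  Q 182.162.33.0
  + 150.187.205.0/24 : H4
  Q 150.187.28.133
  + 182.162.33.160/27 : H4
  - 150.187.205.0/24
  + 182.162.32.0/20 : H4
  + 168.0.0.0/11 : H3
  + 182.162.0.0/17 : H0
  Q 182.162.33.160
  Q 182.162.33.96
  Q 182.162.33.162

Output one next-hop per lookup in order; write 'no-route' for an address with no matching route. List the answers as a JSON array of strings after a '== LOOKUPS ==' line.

Apply in order:
  + 150.187.0.0/16 (H6) depth=16
  + 182.162.33.0/24 (H6) depth=24
  Q 182.162.33.0: descend 101101101010001000100001 ; hops seen [H6] ; pick H6
  + 150.187.205.0/24 (H4) depth=24
  Q 150.187.28.133: descend 1001011010111011 ; hops seen [H6] ; pick H6
  + 182.162.33.160/27 (H4) depth=27
  - 150.187.205.0/24 clear@24
  + 182.162.32.0/20 (H4) depth=20
  + 168.0.0.0/11 (H3) depth=11
  + 182.162.0.0/17 (H0) depth=17
  Q 182.162.33.160: descend 101101101010001000100001101 ; hops seen [H0,H4,H6,H4] ; pick H4
  Q 182.162.33.96: descend 101101101010001000100001 ; hops seen [H0,H4,H6] ; pick H6
  Q 182.162.33.162: descend 101101101010001000100001101 ; hops seen [H0,H4,H6,H4] ; pick H4

== LOOKUPS ==
["H6","H6","H4","H6","H4"]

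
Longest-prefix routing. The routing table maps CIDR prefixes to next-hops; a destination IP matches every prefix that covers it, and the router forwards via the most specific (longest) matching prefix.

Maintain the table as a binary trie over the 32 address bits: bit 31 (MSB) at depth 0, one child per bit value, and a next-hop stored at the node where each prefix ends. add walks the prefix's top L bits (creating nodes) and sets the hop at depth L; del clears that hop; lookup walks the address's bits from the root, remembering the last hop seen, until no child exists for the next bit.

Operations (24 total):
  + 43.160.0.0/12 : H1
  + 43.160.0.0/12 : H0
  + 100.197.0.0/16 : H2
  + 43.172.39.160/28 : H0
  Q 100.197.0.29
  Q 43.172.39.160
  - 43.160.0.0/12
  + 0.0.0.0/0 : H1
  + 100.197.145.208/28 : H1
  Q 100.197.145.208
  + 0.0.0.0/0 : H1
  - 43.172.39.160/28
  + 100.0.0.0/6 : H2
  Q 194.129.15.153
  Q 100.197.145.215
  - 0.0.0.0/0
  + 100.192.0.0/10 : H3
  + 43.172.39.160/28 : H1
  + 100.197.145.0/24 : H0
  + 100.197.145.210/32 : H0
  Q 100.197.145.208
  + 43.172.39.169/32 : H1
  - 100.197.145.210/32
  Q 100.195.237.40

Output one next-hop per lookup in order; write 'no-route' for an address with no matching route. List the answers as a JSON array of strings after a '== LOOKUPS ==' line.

Trace:
  add 43.160.0.0/12 -> H1 at depth 12
  add 43.160.0.0/12 -> H0 at depth 12
  add 100.197.0.0/16 -> H2 at depth 16
  add 43.172.39.160/28 -> H0 at depth 28
  lookup 100.197.0.29: bits 0110010011000101 walk d0:-→d1:-→d2:-→d3:-→d4:-→d5:-→d6:-→d7:-→d8:-→d9:-→d10:-→d11:-→d12:-→d13:-→d14:-→d15:-→d16:H2 -> H2
  lookup 43.172.39.160: bits 0010101110101100001001111010 walk d0:-→d1:-→d2:-→d3:-→d4:-→d5:-→d6:-→d7:-→d8:-→d9:-→d10:-→d11:-→d12:H0→d13:-→d14:-→d15:-→d16:-→d17:-→d18:-→d19:-→d20:-→d21:-→d22:-→d23:-→d24:-→d25:-→d26:-→d27:-→d28:H0 -> H0
  del 43.160.0.0/12 (clear depth 12)
  add 0.0.0.0/0 -> H1 at depth 0
  add 100.197.145.208/28 -> H1 at depth 28
  lookup 100.197.145.208: bits 0110010011000101100100011101 walk d0:H1→d1:-→d2:-→d3:-→d4:-→d5:-→d6:-→d7:-→d8:-→d9:-→d10:-→d11:-→d12:-→d13:-→d14:-→d15:-→d16:H2→d17:-→d18:-→d19:-→d20:-→d21:-→d22:-→d23:-→d24:-→d25:-→d26:-→d27:-→d28:H1 -> H1
  add 0.0.0.0/0 -> H1 at depth 0
  del 43.172.39.160/28 (clear depth 28)
  add 100.0.0.0/6 -> H2 at depth 6
  lookup 194.129.15.153: bits ε walk d0:H1 -> H1
  lookup 100.197.145.215: bits 0110010011000101100100011101 walk d0:H1→d1:-→d2:-→d3:-→d4:-→d5:-→d6:H2→d7:-→d8:-→d9:-→d10:-→d11:-→d12:-→d13:-→d14:-→d15:-→d16:H2→d17:-→d18:-→d19:-→d20:-→d21:-→d22:-→d23:-→d24:-→d25:-→d26:-→d27:-→d28:H1 -> H1
  del 0.0.0.0/0 (clear depth 0)
  add 100.192.0.0/10 -> H3 at depth 10
  add 43.172.39.160/28 -> H1 at depth 28
  add 100.197.145.0/24 -> H0 at depth 24
  add 100.197.145.210/32 -> H0 at depth 32
  lookup 100.197.145.208: bits 011001001100010110010001110100 walk d0:-→d1:-→d2:-→d3:-→d4:-→d5:-→d6:H2→d7:-→d8:-→d9:-→d10:H3→d11:-→d12:-→d13:-→d14:-→d15:-→d16:H2→d17:-→d18:-→d19:-→d20:-→d21:-→d22:-→d23:-→d24:H0→d25:-→d26:-→d27:-→d28:H1→d29:-→d30:- -> H1
  add 43.172.39.169/32 -> H1 at depth 32
  del 100.197.145.210/32 (clear depth 32)
  lookup 100.195.237.40: bits 0110010011000 walk d0:-→d1:-→d2:-→d3:-→d4:-→d5:-→d6:H2→d7:-→d8:-→d9:-→d10:H3→d11:-→d12:-→d13:- -> H3

== LOOKUPS ==
["H2","H0","H1","H1","H1","H1","H3"]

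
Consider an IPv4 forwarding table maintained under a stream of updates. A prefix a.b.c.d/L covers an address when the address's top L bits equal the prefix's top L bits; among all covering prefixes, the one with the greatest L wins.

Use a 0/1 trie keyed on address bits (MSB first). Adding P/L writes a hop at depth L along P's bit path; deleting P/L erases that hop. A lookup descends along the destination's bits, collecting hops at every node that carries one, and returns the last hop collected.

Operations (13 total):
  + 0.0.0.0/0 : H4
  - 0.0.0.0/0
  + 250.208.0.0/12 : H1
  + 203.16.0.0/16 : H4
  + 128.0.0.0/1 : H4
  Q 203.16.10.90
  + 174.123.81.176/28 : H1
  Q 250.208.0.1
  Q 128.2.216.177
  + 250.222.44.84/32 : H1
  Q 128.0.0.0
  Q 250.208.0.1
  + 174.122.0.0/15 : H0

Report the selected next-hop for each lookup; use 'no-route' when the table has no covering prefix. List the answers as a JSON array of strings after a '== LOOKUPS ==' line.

Process each operation:
  + 0.0.0.0/0 (H4) depth=0
  del 0.0.0.0/0 (clear depth 0)
  + 250.208.0.0/12 (H1) depth=12
  + 203.16.0.0/16 (H4) depth=16
  + 128.0.0.0/1 (H4) depth=1
  lookup 203.16.10.90: bits 1100101100010000 walk d0:-→d1:H4→d2:-→d3:-→d4:-→d5:-→d6:-→d7:-→d8:-→d9:-→d10:-→d11:-→d12:-→d13:-→d14:-→d15:-→d16:H4 -> H4
  + 174.123.81.176/28 (H1) depth=28
  lookup 250.208.0.1: bits 111110101101 walk d0:-→d1:H4→d2:-→d3:-→d4:-→d5:-→d6:-→d7:-→d8:-→d9:-→d10:-→d11:-→d12:H1 -> H1
  lookup 128.2.216.177: bits 10 walk d0:-→d1:H4→d2:- -> H4
  + 250.222.44.84/32 (H1) depth=32
  lookup 128.0.0.0: bits 10 walk d0:-→d1:H4→d2:- -> H4
  lookup 250.208.0.1: bits 111110101101 walk d0:-→d1:H4→d2:-→d3:-→d4:-→d5:-→d6:-→d7:-→d8:-→d9:-→d10:-→d11:-→d12:H1 -> H1
  + 174.122.0.0/15 (H0) depth=15

== LOOKUPS ==
["H4","H1","H4","H4","H1"]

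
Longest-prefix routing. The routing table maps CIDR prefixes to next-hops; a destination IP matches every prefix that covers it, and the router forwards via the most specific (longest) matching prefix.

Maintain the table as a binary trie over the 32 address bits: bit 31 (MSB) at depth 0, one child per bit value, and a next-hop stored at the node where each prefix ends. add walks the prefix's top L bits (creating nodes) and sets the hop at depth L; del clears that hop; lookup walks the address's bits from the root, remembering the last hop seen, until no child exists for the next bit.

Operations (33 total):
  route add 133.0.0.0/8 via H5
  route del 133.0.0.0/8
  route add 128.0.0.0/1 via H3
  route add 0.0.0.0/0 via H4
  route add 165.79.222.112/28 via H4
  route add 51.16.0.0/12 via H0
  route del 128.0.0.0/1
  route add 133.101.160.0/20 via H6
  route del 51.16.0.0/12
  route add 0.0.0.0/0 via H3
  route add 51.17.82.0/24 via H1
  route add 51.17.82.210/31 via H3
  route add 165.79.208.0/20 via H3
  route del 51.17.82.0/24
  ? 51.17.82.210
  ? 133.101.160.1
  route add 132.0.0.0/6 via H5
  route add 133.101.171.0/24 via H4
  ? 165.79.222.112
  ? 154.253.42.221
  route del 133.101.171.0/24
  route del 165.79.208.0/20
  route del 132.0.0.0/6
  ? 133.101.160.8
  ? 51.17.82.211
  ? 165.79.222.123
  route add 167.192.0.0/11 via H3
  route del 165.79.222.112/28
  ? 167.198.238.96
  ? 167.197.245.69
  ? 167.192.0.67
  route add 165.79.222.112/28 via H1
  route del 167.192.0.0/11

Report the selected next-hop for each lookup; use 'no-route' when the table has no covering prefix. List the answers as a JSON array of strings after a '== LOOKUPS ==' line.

Trace:
  + 133.0.0.0/8 (H5) depth=8
  - 133.0.0.0/8 clear@8
  + 128.0.0.0/1 (H3) depth=1
  + 0.0.0.0/0 (H4) depth=0
  + 165.79.222.112/28 (H4) depth=28
  + 51.16.0.0/12 (H0) depth=12
  - 128.0.0.0/1 clear@1
  + 133.101.160.0/20 (H6) depth=20
  - 51.16.0.0/12 clear@12
  + 0.0.0.0/0 (H3) depth=0
  + 51.17.82.0/24 (H1) depth=24
  + 51.17.82.210/31 (H3) depth=31
  + 165.79.208.0/20 (H3) depth=20
  - 51.17.82.0/24 clear@24
  Q 51.17.82.210: descend 0011001100010001010100101101001 ; hops seen [H3,H3] ; pick H3
  Q 133.101.160.1: descend 10000101011001011010 ; hops seen [H3,H6] ; pick H6
  + 132.0.0.0/6 (H5) depth=6
  + 133.101.171.0/24 (H4) depth=24
  Q 165.79.222.112: descend 1010010101001111110111100111 ; hops seen [H3,H3,H4] ; pick H4
  Q 154.253.42.221: descend 100 ; hops seen [H3] ; pick H3
  - 133.101.171.0/24 clear@24
  - 165.79.208.0/20 clear@20
  - 132.0.0.0/6 clear@6
  Q 133.101.160.8: descend 10000101011001011010 ; hops seen [H3,H6] ; pick H6
  Q 51.17.82.211: descend 0011001100010001010100101101001 ; hops seen [H3,H3] ; pick H3
  Q 165.79.222.123: descend 1010010101001111110111100111 ; hops seen [H3,H4] ; pick H4
  + 167.192.0.0/11 (H3) depth=11
  - 165.79.222.112/28 clear@28
  Q 167.198.238.96: descend 10100111110 ; hops seen [H3,H3] ; pick H3
  Q 167.197.245.69: descend 10100111110 ; hops seen [H3,H3] ; pick H3
  Q 167.192.0.67: descend 10100111110 ; hops seen [H3,H3] ; pick H3
  + 165.79.222.112/28 (H1) depth=28
  - 167.192.0.0/11 clear@11

== LOOKUPS ==
["H3","H6","H4","H3","H6","H3","H4","H3","H3","H3"]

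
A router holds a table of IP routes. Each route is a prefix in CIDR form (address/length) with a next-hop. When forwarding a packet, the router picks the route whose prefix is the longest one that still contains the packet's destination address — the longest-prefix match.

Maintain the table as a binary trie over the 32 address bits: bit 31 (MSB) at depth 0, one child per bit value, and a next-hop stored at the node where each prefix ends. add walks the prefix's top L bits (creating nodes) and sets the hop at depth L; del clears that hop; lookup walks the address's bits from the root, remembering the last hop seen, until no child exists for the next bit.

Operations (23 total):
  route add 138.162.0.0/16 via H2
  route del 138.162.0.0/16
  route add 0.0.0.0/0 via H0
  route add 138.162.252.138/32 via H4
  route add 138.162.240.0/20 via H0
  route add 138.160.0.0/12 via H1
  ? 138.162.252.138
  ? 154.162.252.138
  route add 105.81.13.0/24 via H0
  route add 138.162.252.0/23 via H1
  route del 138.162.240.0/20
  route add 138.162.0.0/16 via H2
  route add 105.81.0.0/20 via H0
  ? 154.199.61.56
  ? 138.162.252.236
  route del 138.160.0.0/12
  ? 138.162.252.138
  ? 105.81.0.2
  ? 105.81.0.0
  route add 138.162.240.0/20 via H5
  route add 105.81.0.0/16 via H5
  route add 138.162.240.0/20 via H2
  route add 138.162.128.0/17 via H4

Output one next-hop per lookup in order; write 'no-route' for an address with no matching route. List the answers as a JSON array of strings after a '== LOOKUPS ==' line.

Process each operation:
  add 138.162.0.0/16 -> H2 at depth 16
  - 138.162.0.0/16 clear@16
  add 0.0.0.0/0 -> H0 at depth 0
  add 138.162.252.138/32 -> H4 at depth 32
  add 138.162.240.0/20 -> H0 at depth 20
  add 138.160.0.0/12 -> H1 at depth 12
  Q 138.162.252.138: descend 10001010101000101111110010001010 ; hops seen [H0,H1,H0,H4] ; pick H4
  Q 154.162.252.138: descend 100 ; hops seen [H0] ; pick H0
  add 105.81.13.0/24 -> H0 at depth 24
  add 138.162.252.0/23 -> H1 at depth 23
  - 138.162.240.0/20 clear@20
  add 138.162.0.0/16 -> H2 at depth 16
  add 105.81.0.0/20 -> H0 at depth 20
  Q 154.199.61.56: descend 100 ; hops seen [H0] ; pick H0
  Q 138.162.252.236: descend 1000101010100010111111001 ; hops seen [H0,H1,H2,H1] ; pick H1
  - 138.160.0.0/12 clear@12
  Q 138.162.252.138: descend 10001010101000101111110010001010 ; hops seen [H0,H2,H1,H4] ; pick H4
  Q 105.81.0.2: descend 01101001010100010000 ; hops seen [H0,H0] ; pick H0
  Q 105.81.0.0: descend 01101001010100010000 ; hops seen [H0,H0] ; pick H0
  add 138.162.240.0/20 -> H5 at depth 20
  add 105.81.0.0/16 -> H5 at depth 16
  add 138.162.240.0/20 -> H2 at depth 20
  add 138.162.128.0/17 -> H4 at depth 17

== LOOKUPS ==
["H4","H0","H0","H1","H4","H0","H0"]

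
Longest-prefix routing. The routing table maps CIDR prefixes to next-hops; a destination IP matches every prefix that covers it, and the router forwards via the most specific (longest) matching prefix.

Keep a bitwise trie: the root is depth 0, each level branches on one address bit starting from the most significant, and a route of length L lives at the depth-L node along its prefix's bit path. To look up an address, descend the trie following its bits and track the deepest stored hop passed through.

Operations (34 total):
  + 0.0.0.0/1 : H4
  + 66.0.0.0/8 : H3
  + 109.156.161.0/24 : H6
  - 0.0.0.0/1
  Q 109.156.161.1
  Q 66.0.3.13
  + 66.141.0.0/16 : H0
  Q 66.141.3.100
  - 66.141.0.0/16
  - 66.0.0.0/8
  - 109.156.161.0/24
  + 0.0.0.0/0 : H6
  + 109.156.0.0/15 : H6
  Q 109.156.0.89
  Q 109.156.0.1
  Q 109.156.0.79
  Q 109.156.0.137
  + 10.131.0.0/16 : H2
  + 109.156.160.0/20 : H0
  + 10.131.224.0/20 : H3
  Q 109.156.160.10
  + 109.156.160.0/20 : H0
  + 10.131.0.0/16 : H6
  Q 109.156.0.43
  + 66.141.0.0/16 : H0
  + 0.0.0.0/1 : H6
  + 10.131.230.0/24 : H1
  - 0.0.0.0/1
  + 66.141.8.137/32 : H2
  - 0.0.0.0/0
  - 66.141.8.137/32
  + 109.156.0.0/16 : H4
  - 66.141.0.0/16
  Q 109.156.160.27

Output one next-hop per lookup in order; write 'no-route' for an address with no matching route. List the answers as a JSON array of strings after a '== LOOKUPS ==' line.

Apply in order:
  + 0.0.0.0/1 (H4) depth=1
  + 66.0.0.0/8 (H3) depth=8
  + 109.156.161.0/24 (H6) depth=24
  del 0.0.0.0/1 (clear depth 1)
  lookup 109.156.161.1: bits 011011011001110010100001 walk d0:-→d1:-→d2:-→d3:-→d4:-→d5:-→d6:-→d7:-→d8:-→d9:-→d10:-→d11:-→d12:-→d13:-→d14:-→d15:-→d16:-→d17:-→d18:-→d19:-→d20:-→d21:-→d22:-→d23:-→d24:H6 -> H6
  lookup 66.0.3.13: bits 01000010 walk d0:-→d1:-→d2:-→d3:-→d4:-→d5:-→d6:-→d7:-→d8:H3 -> H3
  + 66.141.0.0/16 (H0) depth=16
  lookup 66.141.3.100: bits 0100001010001101 walk d0:-→d1:-→d2:-→d3:-→d4:-→d5:-→d6:-→d7:-→d8:H3→d9:-→d10:-→d11:-→d12:-→d13:-→d14:-→d15:-→d16:H0 -> H0
  del 66.141.0.0/16 (clear depth 16)
  del 66.0.0.0/8 (clear depth 8)
  del 109.156.161.0/24 (clear depth 24)
  + 0.0.0.0/0 (H6) depth=0
  + 109.156.0.0/15 (H6) depth=15
  lookup 109.156.0.89: bits 0110110110011100 walk d0:H6→d1:-→d2:-→d3:-→d4:-→d5:-→d6:-→d7:-→d8:-→d9:-→d10:-→d11:-→d12:-→d13:-→d14:-→d15:H6→d16:- -> H6
  lookup 109.156.0.1: bits 0110110110011100 walk d0:H6→d1:-→d2:-→d3:-→d4:-→d5:-→d6:-→d7:-→d8:-→d9:-→d10:-→d11:-→d12:-→d13:-→d14:-→d15:H6→d16:- -> H6
  lookup 109.156.0.79: bits 0110110110011100 walk d0:H6→d1:-→d2:-→d3:-→d4:-→d5:-→d6:-→d7:-→d8:-→d9:-→d10:-→d11:-→d12:-→d13:-→d14:-→d15:H6→d16:- -> H6
  lookup 109.156.0.137: bits 0110110110011100 walk d0:H6→d1:-→d2:-→d3:-→d4:-→d5:-→d6:-→d7:-→d8:-→d9:-→d10:-→d11:-→d12:-→d13:-→d14:-→d15:H6→d16:- -> H6
  + 10.131.0.0/16 (H2) depth=16
  + 109.156.160.0/20 (H0) depth=20
  + 10.131.224.0/20 (H3) depth=20
  lookup 109.156.160.10: bits 01101101100111001010000 walk d0:H6→d1:-→d2:-→d3:-→d4:-→d5:-→d6:-→d7:-→d8:-→d9:-→d10:-→d11:-→d12:-→d13:-→d14:-→d15:H6→d16:-→d17:-→d18:-→d19:-→d20:H0→d21:-→d22:-→d23:- -> H0
  + 109.156.160.0/20 (H0) depth=20
  + 10.131.0.0/16 (H6) depth=16
  lookup 109.156.0.43: bits 0110110110011100 walk d0:H6→d1:-→d2:-→d3:-→d4:-→d5:-→d6:-→d7:-→d8:-→d9:-→d10:-→d11:-→d12:-→d13:-→d14:-→d15:H6→d16:- -> H6
  + 66.141.0.0/16 (H0) depth=16
  + 0.0.0.0/1 (H6) depth=1
  + 10.131.230.0/24 (H1) depth=24
  del 0.0.0.0/1 (clear depth 1)
  + 66.141.8.137/32 (H2) depth=32
  del 0.0.0.0/0 (clear depth 0)
  del 66.141.8.137/32 (clear depth 32)
  + 109.156.0.0/16 (H4) depth=16
  del 66.141.0.0/16 (clear depth 16)
  lookup 109.156.160.27: bits 01101101100111001010000 walk d0:-→d1:-→d2:-→d3:-→d4:-→d5:-→d6:-→d7:-→d8:-→d9:-→d10:-→d11:-→d12:-→d13:-→d14:-→d15:H6→d16:H4→d17:-→d18:-→d19:-→d20:H0→d21:-→d22:-→d23:- -> H0

== LOOKUPS ==
["H6","H3","H0","H6","H6","H6","H6","H0","H6","H0"]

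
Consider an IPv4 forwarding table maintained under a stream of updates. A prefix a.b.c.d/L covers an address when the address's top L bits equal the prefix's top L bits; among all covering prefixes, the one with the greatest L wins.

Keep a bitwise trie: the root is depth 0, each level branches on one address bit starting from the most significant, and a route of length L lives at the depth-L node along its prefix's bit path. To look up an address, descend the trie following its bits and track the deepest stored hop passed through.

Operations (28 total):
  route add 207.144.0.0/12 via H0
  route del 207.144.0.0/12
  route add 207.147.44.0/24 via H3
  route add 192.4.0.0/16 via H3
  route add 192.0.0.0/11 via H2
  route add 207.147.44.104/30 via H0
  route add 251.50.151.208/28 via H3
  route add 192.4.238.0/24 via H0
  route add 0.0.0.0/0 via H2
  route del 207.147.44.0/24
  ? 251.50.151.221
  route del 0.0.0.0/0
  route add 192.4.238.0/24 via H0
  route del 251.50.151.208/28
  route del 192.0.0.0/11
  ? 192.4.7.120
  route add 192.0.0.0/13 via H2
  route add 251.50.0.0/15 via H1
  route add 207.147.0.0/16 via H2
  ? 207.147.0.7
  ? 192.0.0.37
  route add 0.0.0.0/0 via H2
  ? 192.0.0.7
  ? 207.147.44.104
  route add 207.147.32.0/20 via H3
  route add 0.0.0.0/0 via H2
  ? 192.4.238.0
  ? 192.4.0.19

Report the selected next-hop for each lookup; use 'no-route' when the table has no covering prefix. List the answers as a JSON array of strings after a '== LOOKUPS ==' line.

Process each operation:
  add 207.144.0.0/12 -> H0 at depth 12
  - 207.144.0.0/12 clear@12
  add 207.147.44.0/24 -> H3 at depth 24
  add 192.4.0.0/16 -> H3 at depth 16
  add 192.0.0.0/11 -> H2 at depth 11
  add 207.147.44.104/30 -> H0 at depth 30
  add 251.50.151.208/28 -> H3 at depth 28
  add 192.4.238.0/24 -> H0 at depth 24
  add 0.0.0.0/0 -> H2 at depth 0
  - 207.147.44.0/24 clear@24
  lookup 251.50.151.221: bits 1111101100110010100101111101 walk d0:H2→d1:-→d2:-→d3:-→d4:-→d5:-→d6:-→d7:-→d8:-→d9:-→d10:-→d11:-→d12:-→d13:-→d14:-→d15:-→d16:-→d17:-→d18:-→d19:-→d20:-→d21:-→d22:-→d23:-→d24:-→d25:-→d26:-→d27:-→d28:H3 -> H3
  - 0.0.0.0/0 clear@0
  add 192.4.238.0/24 -> H0 at depth 24
  - 251.50.151.208/28 clear@28
  - 192.0.0.0/11 clear@11
  lookup 192.4.7.120: bits 1100000000000100 walk d0:-→d1:-→d2:-→d3:-→d4:-→d5:-→d6:-→d7:-→d8:-→d9:-→d10:-→d11:-→d12:-→d13:-→d14:-→d15:-→d16:H3 -> H3
  add 192.0.0.0/13 -> H2 at depth 13
  add 251.50.0.0/15 -> H1 at depth 15
  add 207.147.0.0/16 -> H2 at depth 16
  lookup 207.147.0.7: bits 110011111001001100 walk d0:-→d1:-→d2:-→d3:-→d4:-→d5:-→d6:-→d7:-→d8:-→d9:-→d10:-→d11:-→d12:-→d13:-→d14:-→d15:-→d16:H2→d17:-→d18:- -> H2
  lookup 192.0.0.37: bits 1100000000000 walk d0:-→d1:-→d2:-→d3:-→d4:-→d5:-→d6:-→d7:-→d8:-→d9:-→d10:-→d11:-→d12:-→d13:H2 -> H2
  add 0.0.0.0/0 -> H2 at depth 0
  lookup 192.0.0.7: bits 1100000000000 walk d0:H2→d1:-→d2:-→d3:-→d4:-→d5:-→d6:-→d7:-→d8:-→d9:-→d10:-→d11:-→d12:-→d13:H2 -> H2
  lookup 207.147.44.104: bits 110011111001001100101100011010 walk d0:H2→d1:-→d2:-→d3:-→d4:-→d5:-→d6:-→d7:-→d8:-→d9:-→d10:-→d11:-→d12:-→d13:-→d14:-→d15:-→d16:H2→d17:-→d18:-→d19:-→d20:-→d21:-→d22:-→d23:-→d24:-→d25:-→d26:-→d27:-→d28:-→d29:-→d30:H0 -> H0
  add 207.147.32.0/20 -> H3 at depth 20
  add 0.0.0.0/0 -> H2 at depth 0
  lookup 192.4.238.0: bits 110000000000010011101110 walk d0:H2→d1:-→d2:-→d3:-→d4:-→d5:-→d6:-→d7:-→d8:-→d9:-→d10:-→d11:-→d12:-→d13:H2→d14:-→d15:-→d16:H3→d17:-→d18:-→d19:-→d20:-→d21:-→d22:-→d23:-→d24:H0 -> H0
  lookup 192.4.0.19: bits 1100000000000100 walk d0:H2→d1:-→d2:-→d3:-→d4:-→d5:-→d6:-→d7:-→d8:-→d9:-→d10:-→d11:-→d12:-→d13:H2→d14:-→d15:-→d16:H3 -> H3

== LOOKUPS ==
["H3","H3","H2","H2","H2","H0","H0","H3"]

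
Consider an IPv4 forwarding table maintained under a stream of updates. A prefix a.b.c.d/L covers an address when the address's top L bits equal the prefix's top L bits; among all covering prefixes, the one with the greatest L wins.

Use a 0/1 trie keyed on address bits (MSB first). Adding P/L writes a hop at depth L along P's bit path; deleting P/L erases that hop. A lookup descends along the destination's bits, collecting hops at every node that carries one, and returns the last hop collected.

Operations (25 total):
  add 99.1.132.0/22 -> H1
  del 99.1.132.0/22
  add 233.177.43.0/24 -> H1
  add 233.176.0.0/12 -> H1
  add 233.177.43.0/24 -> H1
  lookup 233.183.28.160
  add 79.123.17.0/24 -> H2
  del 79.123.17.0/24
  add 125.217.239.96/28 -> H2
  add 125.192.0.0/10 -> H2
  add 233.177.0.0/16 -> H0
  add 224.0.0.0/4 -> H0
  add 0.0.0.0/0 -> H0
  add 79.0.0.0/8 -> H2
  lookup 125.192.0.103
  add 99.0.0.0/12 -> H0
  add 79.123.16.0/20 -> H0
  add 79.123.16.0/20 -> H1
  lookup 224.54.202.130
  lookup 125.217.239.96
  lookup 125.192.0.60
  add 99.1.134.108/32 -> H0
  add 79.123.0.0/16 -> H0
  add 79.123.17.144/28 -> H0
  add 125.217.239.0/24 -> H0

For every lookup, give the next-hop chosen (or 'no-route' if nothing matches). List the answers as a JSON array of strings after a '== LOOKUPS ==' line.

Process each operation:
  + 99.1.132.0/22 (H1) depth=22
  - 99.1.132.0/22 clear@22
  + 233.177.43.0/24 (H1) depth=24
  + 233.176.0.0/12 (H1) depth=12
  + 233.177.43.0/24 (H1) depth=24
  ? 233.183.28.160  path d0:-→d1:-→d2:-→d3:-→d4:-→d5:-→d6:-→d7:-→d8:-→d9:-→d10:-→d11:-→d12:H1→d13:-  best=H1
  + 79.123.17.0/24 (H2) depth=24
  - 79.123.17.0/24 clear@24
  + 125.217.239.96/28 (H2) depth=28
  + 125.192.0.0/10 (H2) depth=10
  + 233.177.0.0/16 (H0) depth=16
  + 224.0.0.0/4 (H0) depth=4
  + 0.0.0.0/0 (H0) depth=0
  + 79.0.0.0/8 (H2) depth=8
  ? 125.192.0.103  path d0:H0→d1:-→d2:-→d3:-→d4:-→d5:-→d6:-→d7:-→d8:-→d9:-→d10:H2→d11:-  best=H2
  + 99.0.0.0/12 (H0) depth=12
  + 79.123.16.0/20 (H0) depth=20
  + 79.123.16.0/20 (H1) depth=20
  ? 224.54.202.130  path d0:H0→d1:-→d2:-→d3:-→d4:H0  best=H0
  ? 125.217.239.96  path d0:H0→d1:-→d2:-→d3:-→d4:-→d5:-→d6:-→d7:-→d8:-→d9:-→d10:H2→d11:-→d12:-→d13:-→d14:-→d15:-→d16:-→d17:-→d18:-→d19:-→d20:-→d21:-→d22:-→d23:-→d24:-→d25:-→d26:-→d27:-→d28:H2  best=H2
  ? 125.192.0.60  path d0:H0→d1:-→d2:-→d3:-→d4:-→d5:-→d6:-→d7:-→d8:-→d9:-→d10:H2→d11:-  best=H2
  + 99.1.134.108/32 (H0) depth=32
  + 79.123.0.0/16 (H0) depth=16
  + 79.123.17.144/28 (H0) depth=28
  + 125.217.239.0/24 (H0) depth=24

== LOOKUPS ==
["H1","H2","H0","H2","H2"]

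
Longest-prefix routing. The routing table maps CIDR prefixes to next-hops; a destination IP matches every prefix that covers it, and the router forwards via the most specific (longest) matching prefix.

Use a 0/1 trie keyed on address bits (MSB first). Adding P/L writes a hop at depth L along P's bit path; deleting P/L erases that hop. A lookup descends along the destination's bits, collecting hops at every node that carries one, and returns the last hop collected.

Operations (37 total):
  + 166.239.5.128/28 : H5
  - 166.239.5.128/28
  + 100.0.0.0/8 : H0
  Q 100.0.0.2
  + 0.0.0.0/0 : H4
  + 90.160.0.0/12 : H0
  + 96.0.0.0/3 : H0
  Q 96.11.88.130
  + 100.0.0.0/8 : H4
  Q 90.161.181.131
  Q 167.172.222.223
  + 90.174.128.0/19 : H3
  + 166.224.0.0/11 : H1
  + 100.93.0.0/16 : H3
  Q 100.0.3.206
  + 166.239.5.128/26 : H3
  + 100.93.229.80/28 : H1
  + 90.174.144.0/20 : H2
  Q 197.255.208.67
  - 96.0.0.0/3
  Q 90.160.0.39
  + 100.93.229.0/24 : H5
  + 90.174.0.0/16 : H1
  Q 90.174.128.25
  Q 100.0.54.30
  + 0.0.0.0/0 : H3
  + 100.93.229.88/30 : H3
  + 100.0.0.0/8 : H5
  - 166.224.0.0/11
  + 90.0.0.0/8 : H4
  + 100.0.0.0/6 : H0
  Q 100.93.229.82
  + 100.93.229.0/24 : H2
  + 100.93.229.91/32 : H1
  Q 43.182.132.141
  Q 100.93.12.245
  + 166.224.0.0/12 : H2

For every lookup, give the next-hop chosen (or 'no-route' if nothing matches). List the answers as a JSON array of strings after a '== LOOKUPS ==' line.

Process each operation:
  + 166.239.5.128/28 (H5) depth=28
  - 166.239.5.128/28 clear@28
  + 100.0.0.0/8 (H0) depth=8
  Q 100.0.0.2: descend 01100100 ; hops seen [H0] ; pick H0
  + 0.0.0.0/0 (H4) depth=0
  + 90.160.0.0/12 (H0) depth=12
  + 96.0.0.0/3 (H0) depth=3
  Q 96.11.88.130: descend 01100 ; hops seen [H4,H0] ; pick H0
  + 100.0.0.0/8 (H4) depth=8
  Q 90.161.181.131: descend 010110101010 ; hops seen [H4,H0] ; pick H0
  Q 167.172.222.223: descend 1010011 ; hops seen [H4] ; pick H4
  + 90.174.128.0/19 (H3) depth=19
  + 166.224.0.0/11 (H1) depth=11
  + 100.93.0.0/16 (H3) depth=16
  Q 100.0.3.206: descend 011001000 ; hops seen [H4,H0,H4] ; pick H4
  + 166.239.5.128/26 (H3) depth=26
  + 100.93.229.80/28 (H1) depth=28
  + 90.174.144.0/20 (H2) depth=20
  Q 197.255.208.67: descend 1 ; hops seen [H4] ; pick H4
  - 96.0.0.0/3 clear@3
  Q 90.160.0.39: descend 010110101010 ; hops seen [H4,H0] ; pick H0
  + 100.93.229.0/24 (H5) depth=24
  + 90.174.0.0/16 (H1) depth=16
  Q 90.174.128.25: descend 0101101010101110100 ; hops seen [H4,H0,H1,H3] ; pick H3
  Q 100.0.54.30: descend 011001000 ; hops seen [H4,H4] ; pick H4
  + 0.0.0.0/0 (H3) depth=0
  + 100.93.229.88/30 (H3) depth=30
  + 100.0.0.0/8 (H5) depth=8
  - 166.224.0.0/11 clear@11
  + 90.0.0.0/8 (H4) depth=8
  + 100.0.0.0/6 (H0) depth=6
  Q 100.93.229.82: descend 0110010001011101111001010101 ; hops seen [H3,H0,H5,H3,H5,H1] ; pick H1
  + 100.93.229.0/24 (H2) depth=24
  + 100.93.229.91/32 (H1) depth=32
  Q 43.182.132.141: descend 0 ; hops seen [H3] ; pick H3
  Q 100.93.12.245: descend 0110010001011101 ; hops seen [H3,H0,H5,H3] ; pick H3
  + 166.224.0.0/12 (H2) depth=12

== LOOKUPS ==
["H0","H0","H0","H4","H4","H4","H0","H3","H4","H1","H3","H3"]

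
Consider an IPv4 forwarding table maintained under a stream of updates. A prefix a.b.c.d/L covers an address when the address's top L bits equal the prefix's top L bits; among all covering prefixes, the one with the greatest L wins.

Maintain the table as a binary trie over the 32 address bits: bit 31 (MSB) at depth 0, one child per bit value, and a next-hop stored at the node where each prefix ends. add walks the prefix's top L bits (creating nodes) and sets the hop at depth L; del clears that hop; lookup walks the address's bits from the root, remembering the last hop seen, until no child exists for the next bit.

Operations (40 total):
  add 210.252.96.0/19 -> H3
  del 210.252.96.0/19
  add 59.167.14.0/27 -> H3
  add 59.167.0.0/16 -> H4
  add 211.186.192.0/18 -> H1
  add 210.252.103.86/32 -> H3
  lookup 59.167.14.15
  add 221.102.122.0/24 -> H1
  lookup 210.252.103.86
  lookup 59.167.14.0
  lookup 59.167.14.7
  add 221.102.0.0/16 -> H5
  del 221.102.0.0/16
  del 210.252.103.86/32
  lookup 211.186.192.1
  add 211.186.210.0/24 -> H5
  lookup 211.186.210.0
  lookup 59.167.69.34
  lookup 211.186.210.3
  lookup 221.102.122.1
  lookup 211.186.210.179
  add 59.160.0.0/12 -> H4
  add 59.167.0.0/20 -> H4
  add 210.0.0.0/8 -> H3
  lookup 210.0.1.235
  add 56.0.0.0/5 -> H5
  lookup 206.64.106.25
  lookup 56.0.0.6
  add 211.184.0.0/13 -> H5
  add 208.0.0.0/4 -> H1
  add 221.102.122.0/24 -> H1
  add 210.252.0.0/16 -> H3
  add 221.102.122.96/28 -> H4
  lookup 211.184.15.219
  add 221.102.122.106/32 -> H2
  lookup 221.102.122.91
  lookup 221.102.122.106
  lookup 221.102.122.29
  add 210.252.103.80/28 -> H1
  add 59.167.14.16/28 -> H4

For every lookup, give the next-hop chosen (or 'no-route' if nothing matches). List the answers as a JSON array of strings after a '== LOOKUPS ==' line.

Trace:
  + 210.252.96.0/19 (H3) depth=19
  - 210.252.96.0/19 clear@19
  + 59.167.14.0/27 (H3) depth=27
  + 59.167.0.0/16 (H4) depth=16
  + 211.186.192.0/18 (H1) depth=18
  + 210.252.103.86/32 (H3) depth=32
  ? 59.167.14.15  path d0:-→d1:-→d2:-→d3:-→d4:-→d5:-→d6:-→d7:-→d8:-→d9:-→d10:-→d11:-→d12:-→d13:-→d14:-→d15:-→d16:H4→d17:-→d18:-→d19:-→d20:-→d21:-→d22:-→d23:-→d24:-→d25:-→d26:-→d27:H3  best=H3
  + 221.102.122.0/24 (H1) depth=24
  ? 210.252.103.86  path d0:-→d1:-→d2:-→d3:-→d4:-→d5:-→d6:-→d7:-→d8:-→d9:-→d10:-→d11:-→d12:-→d13:-→d14:-→d15:-→d16:-→d17:-→d18:-→d19:-→d20:-→d21:-→d22:-→d23:-→d24:-→d25:-→d26:-→d27:-→d28:-→d29:-→d30:-→d31:-→d32:H3  best=H3
  ? 59.167.14.0  path d0:-→d1:-→d2:-→d3:-→d4:-→d5:-→d6:-→d7:-→d8:-→d9:-→d10:-→d11:-→d12:-→d13:-→d14:-→d15:-→d16:H4→d17:-→d18:-→d19:-→d20:-→d21:-→d22:-→d23:-→d24:-→d25:-→d26:-→d27:H3  best=H3
  ? 59.167.14.7  path d0:-→d1:-→d2:-→d3:-→d4:-→d5:-→d6:-→d7:-→d8:-→d9:-→d10:-→d11:-→d12:-→d13:-→d14:-→d15:-→d16:H4→d17:-→d18:-→d19:-→d20:-→d21:-→d22:-→d23:-→d24:-→d25:-→d26:-→d27:H3  best=H3
  + 221.102.0.0/16 (H5) depth=16
  - 221.102.0.0/16 clear@16
  - 210.252.103.86/32 clear@32
  ? 211.186.192.1  path d0:-→d1:-→d2:-→d3:-→d4:-→d5:-→d6:-→d7:-→d8:-→d9:-→d10:-→d11:-→d12:-→d13:-→d14:-→d15:-→d16:-→d17:-→d18:H1  best=H1
  + 211.186.210.0/24 (H5) depth=24
  ? 211.186.210.0  path d0:-→d1:-→d2:-→d3:-→d4:-→d5:-→d6:-→d7:-→d8:-→d9:-→d10:-→d11:-→d12:-→d13:-→d14:-→d15:-→d16:-→d17:-→d18:H1→d19:-→d20:-→d21:-→d22:-→d23:-→d24:H5  best=H5
  ? 59.167.69.34  path d0:-→d1:-→d2:-→d3:-→d4:-→d5:-→d6:-→d7:-→d8:-→d9:-→d10:-→d11:-→d12:-→d13:-→d14:-→d15:-→d16:H4→d17:-  best=H4
  ? 211.186.210.3  path d0:-→d1:-→d2:-→d3:-→d4:-→d5:-→d6:-→d7:-→d8:-→d9:-→d10:-→d11:-→d12:-→d13:-→d14:-→d15:-→d16:-→d17:-→d18:H1→d19:-→d20:-→d21:-→d22:-→d23:-→d24:H5  best=H5
  ? 221.102.122.1  path d0:-→d1:-→d2:-→d3:-→d4:-→d5:-→d6:-→d7:-→d8:-→d9:-→d10:-→d11:-→d12:-→d13:-→d14:-→d15:-→d16:-→d17:-→d18:-→d19:-→d20:-→d21:-→d22:-→d23:-→d24:H1  best=H1
  ? 211.186.210.179  path d0:-→d1:-→d2:-→d3:-→d4:-→d5:-→d6:-→d7:-→d8:-→d9:-→d10:-→d11:-→d12:-→d13:-→d14:-→d15:-→d16:-→d17:-→d18:H1→d19:-→d20:-→d21:-→d22:-→d23:-→d24:H5  best=H5
  + 59.160.0.0/12 (H4) depth=12
  + 59.167.0.0/20 (H4) depth=20
  + 210.0.0.0/8 (H3) depth=8
  ? 210.0.1.235  path d0:-→d1:-→d2:-→d3:-→d4:-→d5:-→d6:-→d7:-→d8:H3  best=H3
  + 56.0.0.0/5 (H5) depth=5
  ? 206.64.106.25  path d0:-→d1:-→d2:-→d3:-  best=no-route
  ? 56.0.0.6  path d0:-→d1:-→d2:-→d3:-→d4:-→d5:H5→d6:-  best=H5
  + 211.184.0.0/13 (H5) depth=13
  + 208.0.0.0/4 (H1) depth=4
  + 221.102.122.0/24 (H1) depth=24
  + 210.252.0.0/16 (H3) depth=16
  + 221.102.122.96/28 (H4) depth=28
  ? 211.184.15.219  path d0:-→d1:-→d2:-→d3:-→d4:H1→d5:-→d6:-→d7:-→d8:-→d9:-→d10:-→d11:-→d12:-→d13:H5→d14:-  best=H5
  + 221.102.122.106/32 (H2) depth=32
  ? 221.102.122.91  path d0:-→d1:-→d2:-→d3:-→d4:H1→d5:-→d6:-→d7:-→d8:-→d9:-→d10:-→d11:-→d12:-→d13:-→d14:-→d15:-→d16:-→d17:-→d18:-→d19:-→d20:-→d21:-→d22:-→d23:-→d24:H1→d25:-→d26:-  best=H1
  ? 221.102.122.106  path d0:-→d1:-→d2:-→d3:-→d4:H1→d5:-→d6:-→d7:-→d8:-→d9:-→d10:-→d11:-→d12:-→d13:-→d14:-→d15:-→d16:-→d17:-→d18:-→d19:-→d20:-→d21:-→d22:-→d23:-→d24:H1→d25:-→d26:-→d27:-→d28:H4→d29:-→d30:-→d31:-→d32:H2  best=H2
  ? 221.102.122.29  path d0:-→d1:-→d2:-→d3:-→d4:H1→d5:-→d6:-→d7:-→d8:-→d9:-→d10:-→d11:-→d12:-→d13:-→d14:-→d15:-→d16:-→d17:-→d18:-→d19:-→d20:-→d21:-→d22:-→d23:-→d24:H1→d25:-  best=H1
  + 210.252.103.80/28 (H1) depth=28
  + 59.167.14.16/28 (H4) depth=28

== LOOKUPS ==
["H3","H3","H3","H3","H1","H5","H4","H5","H1","H5","H3","no-route","H5","H5","H1","H2","H1"]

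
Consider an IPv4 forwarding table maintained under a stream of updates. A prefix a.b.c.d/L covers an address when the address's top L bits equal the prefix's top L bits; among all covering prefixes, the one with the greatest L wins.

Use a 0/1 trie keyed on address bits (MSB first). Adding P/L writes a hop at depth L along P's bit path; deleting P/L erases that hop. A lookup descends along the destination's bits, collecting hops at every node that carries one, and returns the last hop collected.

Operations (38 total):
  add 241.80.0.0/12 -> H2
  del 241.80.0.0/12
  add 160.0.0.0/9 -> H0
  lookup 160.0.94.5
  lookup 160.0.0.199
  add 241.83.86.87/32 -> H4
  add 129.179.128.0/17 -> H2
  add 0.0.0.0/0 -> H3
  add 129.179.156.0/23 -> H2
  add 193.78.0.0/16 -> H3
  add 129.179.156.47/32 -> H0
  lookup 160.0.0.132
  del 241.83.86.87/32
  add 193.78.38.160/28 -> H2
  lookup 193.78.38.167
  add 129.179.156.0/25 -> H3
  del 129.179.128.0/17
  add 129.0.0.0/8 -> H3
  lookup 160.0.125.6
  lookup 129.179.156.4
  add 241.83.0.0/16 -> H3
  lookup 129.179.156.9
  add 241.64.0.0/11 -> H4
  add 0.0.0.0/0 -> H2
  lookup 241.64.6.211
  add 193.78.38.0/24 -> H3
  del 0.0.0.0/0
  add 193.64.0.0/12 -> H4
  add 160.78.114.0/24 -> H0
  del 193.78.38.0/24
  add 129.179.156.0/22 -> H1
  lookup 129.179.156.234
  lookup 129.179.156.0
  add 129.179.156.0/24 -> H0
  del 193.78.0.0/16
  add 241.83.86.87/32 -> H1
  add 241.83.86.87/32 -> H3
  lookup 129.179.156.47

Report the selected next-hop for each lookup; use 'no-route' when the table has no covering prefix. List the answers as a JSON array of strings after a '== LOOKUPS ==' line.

Process each operation:
  + 241.80.0.0/12 (H2) depth=12
  del 241.80.0.0/12 (clear depth 12)
  + 160.0.0.0/9 (H0) depth=9
  ? 160.0.94.5  path d0:-→d1:-→d2:-→d3:-→d4:-→d5:-→d6:-→d7:-→d8:-→d9:H0  best=H0
  ? 160.0.0.199  path d0:-→d1:-→d2:-→d3:-→d4:-→d5:-→d6:-→d7:-→d8:-→d9:H0  best=H0
  + 241.83.86.87/32 (H4) depth=32
  + 129.179.128.0/17 (H2) depth=17
  + 0.0.0.0/0 (H3) depth=0
  + 129.179.156.0/23 (H2) depth=23
  + 193.78.0.0/16 (H3) depth=16
  + 129.179.156.47/32 (H0) depth=32
  ? 160.0.0.132  path d0:H3→d1:-→d2:-→d3:-→d4:-→d5:-→d6:-→d7:-→d8:-→d9:H0  best=H0
  del 241.83.86.87/32 (clear depth 32)
  + 193.78.38.160/28 (H2) depth=28
  ? 193.78.38.167  path d0:H3→d1:-→d2:-→d3:-→d4:-→d5:-→d6:-→d7:-→d8:-→d9:-→d10:-→d11:-→d12:-→d13:-→d14:-→d15:-→d16:H3→d17:-→d18:-→d19:-→d20:-→d21:-→d22:-→d23:-→d24:-→d25:-→d26:-→d27:-→d28:H2  best=H2
  + 129.179.156.0/25 (H3) depth=25
  del 129.179.128.0/17 (clear depth 17)
  + 129.0.0.0/8 (H3) depth=8
  ? 160.0.125.6  path d0:H3→d1:-→d2:-→d3:-→d4:-→d5:-→d6:-→d7:-→d8:-→d9:H0  best=H0
  ? 129.179.156.4  path d0:H3→d1:-→d2:-→d3:-→d4:-→d5:-→d6:-→d7:-→d8:H3→d9:-→d10:-→d11:-→d12:-→d13:-→d14:-→d15:-→d16:-→d17:-→d18:-→d19:-→d20:-→d21:-→d22:-→d23:H2→d24:-→d25:H3→d26:-  best=H3
  + 241.83.0.0/16 (H3) depth=16
  ? 129.179.156.9  path d0:H3→d1:-→d2:-→d3:-→d4:-→d5:-→d6:-→d7:-→d8:H3→d9:-→d10:-→d11:-→d12:-→d13:-→d14:-→d15:-→d16:-→d17:-→d18:-→d19:-→d20:-→d21:-→d22:-→d23:H2→d24:-→d25:H3→d26:-  best=H3
  + 241.64.0.0/11 (H4) depth=11
  + 0.0.0.0/0 (H2) depth=0
  ? 241.64.6.211  path d0:H2→d1:-→d2:-→d3:-→d4:-→d5:-→d6:-→d7:-→d8:-→d9:-→d10:-→d11:H4  best=H4
  + 193.78.38.0/24 (H3) depth=24
  del 0.0.0.0/0 (clear depth 0)
  + 193.64.0.0/12 (H4) depth=12
  + 160.78.114.0/24 (H0) depth=24
  del 193.78.38.0/24 (clear depth 24)
  + 129.179.156.0/22 (H1) depth=22
  ? 129.179.156.234  path d0:-→d1:-→d2:-→d3:-→d4:-→d5:-→d6:-→d7:-→d8:H3→d9:-→d10:-→d11:-→d12:-→d13:-→d14:-→d15:-→d16:-→d17:-→d18:-→d19:-→d20:-→d21:-→d22:H1→d23:H2→d24:-  best=H2
  ? 129.179.156.0  path d0:-→d1:-→d2:-→d3:-→d4:-→d5:-→d6:-→d7:-→d8:H3→d9:-→d10:-→d11:-→d12:-→d13:-→d14:-→d15:-→d16:-→d17:-→d18:-→d19:-→d20:-→d21:-→d22:H1→d23:H2→d24:-→d25:H3→d26:-  best=H3
  + 129.179.156.0/24 (H0) depth=24
  del 193.78.0.0/16 (clear depth 16)
  + 241.83.86.87/32 (H1) depth=32
  + 241.83.86.87/32 (H3) depth=32
  ? 129.179.156.47  path d0:-→d1:-→d2:-→d3:-→d4:-→d5:-→d6:-→d7:-→d8:H3→d9:-→d10:-→d11:-→d12:-→d13:-→d14:-→d15:-→d16:-→d17:-→d18:-→d19:-→d20:-→d21:-→d22:H1→d23:H2→d24:H0→d25:H3→d26:-→d27:-→d28:-→d29:-→d30:-→d31:-→d32:H0  best=H0

== LOOKUPS ==
["H0","H0","H0","H2","H0","H3","H3","H4","H2","H3","H0"]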